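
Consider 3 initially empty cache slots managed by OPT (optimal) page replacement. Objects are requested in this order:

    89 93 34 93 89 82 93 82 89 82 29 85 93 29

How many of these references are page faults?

6

89: miss, frames {89}
93: miss, frames {89,93}
34: miss, frames {89,93,34}
93: hit
89: hit
82: miss, evict 34, frames {89,93,82}
93: hit
82: hit
89: hit
82: hit
29: miss, evict 82, frames {89,93,29}
85: miss, evict 89, frames {93,29,85}
93: hit
29: hit
Page faults: 6.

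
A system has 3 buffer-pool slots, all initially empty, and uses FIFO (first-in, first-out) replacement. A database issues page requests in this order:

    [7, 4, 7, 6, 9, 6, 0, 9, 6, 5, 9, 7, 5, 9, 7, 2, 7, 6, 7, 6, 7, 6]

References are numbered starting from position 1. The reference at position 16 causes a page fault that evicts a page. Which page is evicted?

5

pos 1: 7: miss, frames [7]
pos 2: 4: miss, frames [7, 4]
pos 3: 7: hit
pos 4: 6: miss, frames [7, 4, 6]
pos 5: 9: miss, evict 7, frames [4, 6, 9]
pos 6: 6: hit
pos 7: 0: miss, evict 4, frames [6, 9, 0]
pos 8: 9: hit
pos 9: 6: hit
pos 10: 5: miss, evict 6, frames [9, 0, 5]
pos 11: 9: hit
pos 12: 7: miss, evict 9, frames [0, 5, 7]
pos 13: 5: hit
pos 14: 9: miss, evict 0, frames [5, 7, 9]
pos 15: 7: hit
pos 16: 2: miss, evict 5, frames [7, 9, 2]
At position 16, page 5 is evicted.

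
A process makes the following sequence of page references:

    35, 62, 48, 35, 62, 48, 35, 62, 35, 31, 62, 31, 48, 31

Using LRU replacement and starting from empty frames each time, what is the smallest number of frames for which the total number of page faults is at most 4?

f=1: 14 faults
f=2: 11 faults
f=3: 5 faults
f=4: 4 faults
Smallest f with faults ≤ 4 is 4.

4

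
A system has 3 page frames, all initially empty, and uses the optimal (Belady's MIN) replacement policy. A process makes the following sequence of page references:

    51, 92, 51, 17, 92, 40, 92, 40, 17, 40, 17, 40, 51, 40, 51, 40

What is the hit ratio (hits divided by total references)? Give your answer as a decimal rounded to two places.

51 → miss, frames [51]
92 → miss, frames [51, 92]
51 → hit
17 → miss, frames [51, 92, 17]
92 → hit
40 → miss, evict 51, frames [92, 17, 40]
92 → hit
40 → hit
17 → hit
40 → hit
17 → hit
40 → hit
51 → miss, evict 17, frames [92, 40, 51]
40 → hit
51 → hit
40 → hit
Hits: 11 of 16 references → 11/16 = 0.6875.

0.69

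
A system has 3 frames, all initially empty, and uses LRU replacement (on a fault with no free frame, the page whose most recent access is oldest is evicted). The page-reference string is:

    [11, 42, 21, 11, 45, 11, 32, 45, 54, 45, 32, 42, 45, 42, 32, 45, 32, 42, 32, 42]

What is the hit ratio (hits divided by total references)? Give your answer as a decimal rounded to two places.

0.65

11 → fault, frames (11)
42 → fault, frames (11 42)
21 → fault, frames (11 42 21)
11 → hit
45 → fault, evict 42, frames (21 11 45)
11 → hit
32 → fault, evict 21, frames (45 11 32)
45 → hit
54 → fault, evict 11, frames (32 45 54)
45 → hit
32 → hit
42 → fault, evict 54, frames (45 32 42)
45 → hit
42 → hit
32 → hit
45 → hit
32 → hit
42 → hit
32 → hit
42 → hit
Hits: 13 of 20 references → 13/20 = 0.6500.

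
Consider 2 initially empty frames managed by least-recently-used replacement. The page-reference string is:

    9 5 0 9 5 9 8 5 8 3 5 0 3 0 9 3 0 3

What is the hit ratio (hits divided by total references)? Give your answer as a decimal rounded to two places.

0.22

9 → miss, frames [9]
5 → miss, frames [9, 5]
0 → miss, evict 9, frames [5, 0]
9 → miss, evict 5, frames [0, 9]
5 → miss, evict 0, frames [9, 5]
9 → hit
8 → miss, evict 5, frames [9, 8]
5 → miss, evict 9, frames [8, 5]
8 → hit
3 → miss, evict 5, frames [8, 3]
5 → miss, evict 8, frames [3, 5]
0 → miss, evict 3, frames [5, 0]
3 → miss, evict 5, frames [0, 3]
0 → hit
9 → miss, evict 3, frames [0, 9]
3 → miss, evict 0, frames [9, 3]
0 → miss, evict 9, frames [3, 0]
3 → hit
Hits: 4 of 18 references → 4/18 = 0.2222.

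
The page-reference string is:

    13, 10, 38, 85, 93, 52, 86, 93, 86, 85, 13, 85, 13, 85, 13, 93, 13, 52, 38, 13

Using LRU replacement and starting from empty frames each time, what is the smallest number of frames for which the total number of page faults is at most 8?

f=1: 20 faults
f=2: 14 faults
f=3: 12 faults
f=4: 10 faults
f=5: 9 faults
f=6: 8 faults
f=7: 7 faults
Smallest f with faults ≤ 8 is 6.

6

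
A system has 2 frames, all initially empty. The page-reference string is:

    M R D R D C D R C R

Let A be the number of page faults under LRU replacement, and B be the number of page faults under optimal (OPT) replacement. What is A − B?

Under LRU: F F F . . F . F F . → 6 faults.
Under OPT: F F F . . F . F . . → 5 faults.
A − B = 6 − 5 = 1.

1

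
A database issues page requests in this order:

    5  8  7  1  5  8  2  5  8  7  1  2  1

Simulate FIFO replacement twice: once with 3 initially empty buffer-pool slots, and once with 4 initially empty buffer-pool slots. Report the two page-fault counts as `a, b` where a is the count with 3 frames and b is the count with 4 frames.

9, 10

3 frames: F F F F F F F . . F F . . → 9 faults.
4 frames: F F F F . . F F F F F F . → 10 faults.
10 > 9: adding a frame increased faults — Belady's anomaly.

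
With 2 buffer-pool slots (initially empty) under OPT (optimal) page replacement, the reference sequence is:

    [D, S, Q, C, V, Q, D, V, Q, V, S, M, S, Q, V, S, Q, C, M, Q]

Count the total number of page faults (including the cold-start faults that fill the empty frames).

14

D -> fault, frames [D]
S -> fault, frames [D, S]
Q -> fault, evict S, frames [D, Q]
C -> fault, evict D, frames [Q, C]
V -> fault, evict C, frames [Q, V]
Q -> hit
D -> fault, evict Q, frames [V, D]
V -> hit
Q -> fault, evict D, frames [V, Q]
V -> hit
S -> fault, evict V, frames [Q, S]
M -> fault, evict Q, frames [S, M]
S -> hit
Q -> fault, evict M, frames [S, Q]
V -> fault, evict Q, frames [S, V]
S -> hit
Q -> fault, evict V, frames [S, Q]
C -> fault, evict S, frames [Q, C]
M -> fault, evict C, frames [Q, M]
Q -> hit
Page faults: 14.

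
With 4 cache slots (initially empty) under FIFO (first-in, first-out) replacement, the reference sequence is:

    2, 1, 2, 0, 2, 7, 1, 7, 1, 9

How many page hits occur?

2: miss, frames {2}
1: miss, frames {2,1}
2: hit
0: miss, frames {2,1,0}
2: hit
7: miss, frames {2,1,0,7}
1: hit
7: hit
1: hit
9: miss, evict 2, frames {1,0,7,9}
Hits: 5.

5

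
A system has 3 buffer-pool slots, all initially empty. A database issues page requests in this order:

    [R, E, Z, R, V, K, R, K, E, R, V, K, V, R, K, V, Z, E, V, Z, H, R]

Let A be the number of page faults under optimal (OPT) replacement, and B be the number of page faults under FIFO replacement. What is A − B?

Under OPT: F F F . F F . . . . F . . . . . F F . . F F → 10 faults.
Under FIFO: F F F . F F F . F . F F . F . . F F F . F F → 15 faults.
A − B = 10 − 15 = -5.

-5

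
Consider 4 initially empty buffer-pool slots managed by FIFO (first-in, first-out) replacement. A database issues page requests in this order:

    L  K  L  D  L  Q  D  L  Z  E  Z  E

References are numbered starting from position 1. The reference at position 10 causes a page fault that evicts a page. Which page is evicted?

pos 1: L -> fault, frames (L)
pos 2: K -> fault, frames (L K)
pos 3: L -> hit
pos 4: D -> fault, frames (L K D)
pos 5: L -> hit
pos 6: Q -> fault, frames (L K D Q)
pos 7: D -> hit
pos 8: L -> hit
pos 9: Z -> fault, evict L, frames (K D Q Z)
pos 10: E -> fault, evict K, frames (D Q Z E)
At position 10, page K is evicted.

K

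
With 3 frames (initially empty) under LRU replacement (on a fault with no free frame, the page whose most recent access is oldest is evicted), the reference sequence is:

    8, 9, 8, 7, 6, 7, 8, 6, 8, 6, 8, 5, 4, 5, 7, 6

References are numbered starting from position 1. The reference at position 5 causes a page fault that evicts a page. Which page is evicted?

9

pos 1: 8: miss, frames (8)
pos 2: 9: miss, frames (8 9)
pos 3: 8: hit
pos 4: 7: miss, frames (9 8 7)
pos 5: 6: miss, evict 9, frames (8 7 6)
At position 5, page 9 is evicted.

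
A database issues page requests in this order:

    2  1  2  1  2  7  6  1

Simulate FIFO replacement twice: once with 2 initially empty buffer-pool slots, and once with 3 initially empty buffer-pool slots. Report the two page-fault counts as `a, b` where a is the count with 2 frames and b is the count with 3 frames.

5, 4

2 frames: F F . . . F F F → 5 faults.
3 frames: F F . . . F F . → 4 faults.
4 < 5: adding a frame reduced faults, as is typical.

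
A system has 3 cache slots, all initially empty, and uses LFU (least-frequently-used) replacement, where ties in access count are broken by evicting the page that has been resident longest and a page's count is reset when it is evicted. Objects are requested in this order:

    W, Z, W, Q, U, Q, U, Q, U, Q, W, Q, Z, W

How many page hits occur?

W → fault, frames (W)
Z → fault, frames (W Z)
W → hit
Q → fault, frames (W Z Q)
U → fault, evict Z, frames (W Q U)
Q → hit
U → hit
Q → hit
U → hit
Q → hit
W → hit
Q → hit
Z → fault, evict W, frames (Q U Z)
W → fault, evict Z, frames (Q U W)
Hits: 8.

8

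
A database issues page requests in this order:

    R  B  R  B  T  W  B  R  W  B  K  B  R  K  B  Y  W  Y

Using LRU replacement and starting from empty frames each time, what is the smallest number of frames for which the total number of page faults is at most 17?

2

f=1: 18 faults
f=2: 14 faults
f=3: 9 faults
f=4: 7 faults
f=5: 6 faults
f=6: 6 faults
Smallest f with faults ≤ 17 is 2.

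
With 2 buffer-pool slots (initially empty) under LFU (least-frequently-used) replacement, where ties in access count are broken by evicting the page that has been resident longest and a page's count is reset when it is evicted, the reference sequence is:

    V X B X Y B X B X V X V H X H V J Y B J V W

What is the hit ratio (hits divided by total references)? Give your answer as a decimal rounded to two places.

0.36

V: miss, frames (V)
X: miss, frames (V X)
B: miss, evict V, frames (X B)
X: hit
Y: miss, evict B, frames (X Y)
B: miss, evict Y, frames (X B)
X: hit
B: hit
X: hit
V: miss, evict B, frames (X V)
X: hit
V: hit
H: miss, evict V, frames (X H)
X: hit
H: hit
V: miss, evict H, frames (X V)
J: miss, evict V, frames (X J)
Y: miss, evict J, frames (X Y)
B: miss, evict Y, frames (X B)
J: miss, evict B, frames (X J)
V: miss, evict J, frames (X V)
W: miss, evict V, frames (X W)
Hits: 8 of 22 references → 8/22 = 0.3636.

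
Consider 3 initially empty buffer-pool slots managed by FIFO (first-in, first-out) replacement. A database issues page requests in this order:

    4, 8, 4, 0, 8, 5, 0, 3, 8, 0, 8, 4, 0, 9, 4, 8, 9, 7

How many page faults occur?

4 -> miss, frames {4}
8 -> miss, frames {4,8}
4 -> hit
0 -> miss, frames {4,8,0}
8 -> hit
5 -> miss, evict 4, frames {8,0,5}
0 -> hit
3 -> miss, evict 8, frames {0,5,3}
8 -> miss, evict 0, frames {5,3,8}
0 -> miss, evict 5, frames {3,8,0}
8 -> hit
4 -> miss, evict 3, frames {8,0,4}
0 -> hit
9 -> miss, evict 8, frames {0,4,9}
4 -> hit
8 -> miss, evict 0, frames {4,9,8}
9 -> hit
7 -> miss, evict 4, frames {9,8,7}
Page faults: 11.

11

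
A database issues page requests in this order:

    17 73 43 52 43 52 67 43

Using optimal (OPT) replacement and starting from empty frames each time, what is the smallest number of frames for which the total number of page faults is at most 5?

2

f=1: 8 faults
f=2: 5 faults
f=3: 5 faults
f=4: 5 faults
f=5: 5 faults
Smallest f with faults ≤ 5 is 2.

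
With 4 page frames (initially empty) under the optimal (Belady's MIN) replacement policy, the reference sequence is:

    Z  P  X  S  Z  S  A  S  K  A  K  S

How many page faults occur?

6

Z -> fault, frames (Z)
P -> fault, frames (Z P)
X -> fault, frames (Z P X)
S -> fault, frames (Z P X S)
Z -> hit
S -> hit
A -> fault, evict X, frames (Z P S A)
S -> hit
K -> fault, evict P, frames (Z S A K)
A -> hit
K -> hit
S -> hit
Page faults: 6.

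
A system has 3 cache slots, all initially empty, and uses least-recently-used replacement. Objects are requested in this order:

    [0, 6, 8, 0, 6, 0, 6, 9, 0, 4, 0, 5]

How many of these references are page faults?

0 -> fault, frames {0}
6 -> fault, frames {0,6}
8 -> fault, frames {0,6,8}
0 -> hit
6 -> hit
0 -> hit
6 -> hit
9 -> fault, evict 8, frames {0,6,9}
0 -> hit
4 -> fault, evict 6, frames {9,0,4}
0 -> hit
5 -> fault, evict 9, frames {4,0,5}
Page faults: 6.

6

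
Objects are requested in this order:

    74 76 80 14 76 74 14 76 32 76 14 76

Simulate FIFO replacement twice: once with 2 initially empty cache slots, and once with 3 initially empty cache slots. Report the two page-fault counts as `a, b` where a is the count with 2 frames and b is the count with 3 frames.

2 frames: F F F F F F F F F . F F → 11 faults.
3 frames: F F F F . F . F F . F . → 8 faults.
8 < 11: adding a frame reduced faults, as is typical.

11, 8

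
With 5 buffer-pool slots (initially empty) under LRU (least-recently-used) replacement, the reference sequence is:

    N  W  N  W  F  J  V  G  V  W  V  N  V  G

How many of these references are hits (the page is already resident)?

N -> fault, frames {N}
W -> fault, frames {N,W}
N -> hit
W -> hit
F -> fault, frames {N,W,F}
J -> fault, frames {N,W,F,J}
V -> fault, frames {N,W,F,J,V}
G -> fault, evict N, frames {W,F,J,V,G}
V -> hit
W -> hit
V -> hit
N -> fault, evict F, frames {J,G,W,V,N}
V -> hit
G -> hit
Hits: 7.

7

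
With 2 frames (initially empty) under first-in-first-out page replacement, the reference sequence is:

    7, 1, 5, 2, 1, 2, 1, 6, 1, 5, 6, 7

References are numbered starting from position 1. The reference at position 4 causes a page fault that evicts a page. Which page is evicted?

1

pos 1: 7 -> miss, frames [7]
pos 2: 1 -> miss, frames [7, 1]
pos 3: 5 -> miss, evict 7, frames [1, 5]
pos 4: 2 -> miss, evict 1, frames [5, 2]
At position 4, page 1 is evicted.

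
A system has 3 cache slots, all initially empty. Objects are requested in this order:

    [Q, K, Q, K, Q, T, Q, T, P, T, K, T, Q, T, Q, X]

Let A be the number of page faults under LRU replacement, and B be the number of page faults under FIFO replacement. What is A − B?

1

Under LRU: F F . . . F . . F . F . F . . F → 7 faults.
Under FIFO: F F . . . F . . F . . . F . . F → 6 faults.
A − B = 7 − 6 = 1.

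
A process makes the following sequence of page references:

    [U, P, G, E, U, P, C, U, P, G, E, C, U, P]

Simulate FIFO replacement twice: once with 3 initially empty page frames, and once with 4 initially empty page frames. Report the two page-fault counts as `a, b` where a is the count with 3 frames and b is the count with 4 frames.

11, 12

3 frames: F F F F F F F . . F F . F F → 11 faults.
4 frames: F F F F . . F F F F F F F F → 12 faults.
12 > 11: adding a frame increased faults — Belady's anomaly.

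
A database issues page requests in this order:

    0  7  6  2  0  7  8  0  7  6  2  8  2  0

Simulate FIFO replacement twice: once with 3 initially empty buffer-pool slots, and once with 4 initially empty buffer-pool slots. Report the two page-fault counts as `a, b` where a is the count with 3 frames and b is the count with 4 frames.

10, 11

3 frames: F F F F F F F . . F F . . F → 10 faults.
4 frames: F F F F . . F F F F F F . F → 11 faults.
11 > 10: adding a frame increased faults — Belady's anomaly.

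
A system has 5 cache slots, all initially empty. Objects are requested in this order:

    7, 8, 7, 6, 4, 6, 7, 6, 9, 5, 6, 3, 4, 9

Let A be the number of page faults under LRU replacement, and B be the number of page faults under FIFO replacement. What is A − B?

Under LRU: F F . F F . . . F F . F F . → 8 faults.
Under FIFO: F F . F F . . . F F . F . . → 7 faults.
A − B = 8 − 7 = 1.

1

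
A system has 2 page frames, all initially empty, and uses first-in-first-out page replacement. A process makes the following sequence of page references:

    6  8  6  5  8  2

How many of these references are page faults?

4

6 → miss, frames (6)
8 → miss, frames (6 8)
6 → hit
5 → miss, evict 6, frames (8 5)
8 → hit
2 → miss, evict 8, frames (5 2)
Page faults: 4.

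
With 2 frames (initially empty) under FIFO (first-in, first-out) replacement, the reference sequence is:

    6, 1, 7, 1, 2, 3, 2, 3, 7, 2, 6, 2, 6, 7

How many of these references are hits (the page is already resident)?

5

6 → fault, frames [6]
1 → fault, frames [6, 1]
7 → fault, evict 6, frames [1, 7]
1 → hit
2 → fault, evict 1, frames [7, 2]
3 → fault, evict 7, frames [2, 3]
2 → hit
3 → hit
7 → fault, evict 2, frames [3, 7]
2 → fault, evict 3, frames [7, 2]
6 → fault, evict 7, frames [2, 6]
2 → hit
6 → hit
7 → fault, evict 2, frames [6, 7]
Hits: 5.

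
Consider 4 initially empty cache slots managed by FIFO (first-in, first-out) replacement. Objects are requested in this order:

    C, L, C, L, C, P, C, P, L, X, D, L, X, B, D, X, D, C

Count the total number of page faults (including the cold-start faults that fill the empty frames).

C: fault, frames {C}
L: fault, frames {C,L}
C: hit
L: hit
C: hit
P: fault, frames {C,L,P}
C: hit
P: hit
L: hit
X: fault, frames {C,L,P,X}
D: fault, evict C, frames {L,P,X,D}
L: hit
X: hit
B: fault, evict L, frames {P,X,D,B}
D: hit
X: hit
D: hit
C: fault, evict P, frames {X,D,B,C}
Page faults: 7.

7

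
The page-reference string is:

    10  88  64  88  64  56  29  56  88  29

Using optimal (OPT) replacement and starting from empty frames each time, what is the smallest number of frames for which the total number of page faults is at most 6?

f=1: 10 faults
f=2: 6 faults
f=3: 5 faults
f=4: 5 faults
f=5: 5 faults
Smallest f with faults ≤ 6 is 2.

2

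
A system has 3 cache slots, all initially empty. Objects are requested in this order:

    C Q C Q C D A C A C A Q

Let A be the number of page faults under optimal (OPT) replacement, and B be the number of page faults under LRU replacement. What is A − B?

Under OPT: F F . . . F F . . . . . → 4 faults.
Under LRU: F F . . . F F . . . . F → 5 faults.
A − B = 4 − 5 = -1.

-1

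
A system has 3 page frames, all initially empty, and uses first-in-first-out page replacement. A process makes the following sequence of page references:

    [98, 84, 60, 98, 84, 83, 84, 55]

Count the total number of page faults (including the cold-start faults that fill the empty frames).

5

98: fault, frames {98}
84: fault, frames {98,84}
60: fault, frames {98,84,60}
98: hit
84: hit
83: fault, evict 98, frames {84,60,83}
84: hit
55: fault, evict 84, frames {60,83,55}
Page faults: 5.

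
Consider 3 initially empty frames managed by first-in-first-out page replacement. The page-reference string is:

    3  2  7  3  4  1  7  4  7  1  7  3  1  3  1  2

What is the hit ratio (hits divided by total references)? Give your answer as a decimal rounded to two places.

0.56

3 -> fault, frames (3)
2 -> fault, frames (3 2)
7 -> fault, frames (3 2 7)
3 -> hit
4 -> fault, evict 3, frames (2 7 4)
1 -> fault, evict 2, frames (7 4 1)
7 -> hit
4 -> hit
7 -> hit
1 -> hit
7 -> hit
3 -> fault, evict 7, frames (4 1 3)
1 -> hit
3 -> hit
1 -> hit
2 -> fault, evict 4, frames (1 3 2)
Hits: 9 of 16 references → 9/16 = 0.5625.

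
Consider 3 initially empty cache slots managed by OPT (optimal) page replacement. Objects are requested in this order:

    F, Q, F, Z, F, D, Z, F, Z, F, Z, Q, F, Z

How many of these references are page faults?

5

F: miss, frames [F]
Q: miss, frames [F, Q]
F: hit
Z: miss, frames [F, Q, Z]
F: hit
D: miss, evict Q, frames [F, Z, D]
Z: hit
F: hit
Z: hit
F: hit
Z: hit
Q: miss, evict D, frames [F, Z, Q]
F: hit
Z: hit
Page faults: 5.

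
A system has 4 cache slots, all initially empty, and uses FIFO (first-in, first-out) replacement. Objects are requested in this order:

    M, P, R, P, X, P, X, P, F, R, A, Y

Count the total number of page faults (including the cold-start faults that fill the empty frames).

M: fault, frames (M)
P: fault, frames (M P)
R: fault, frames (M P R)
P: hit
X: fault, frames (M P R X)
P: hit
X: hit
P: hit
F: fault, evict M, frames (P R X F)
R: hit
A: fault, evict P, frames (R X F A)
Y: fault, evict R, frames (X F A Y)
Page faults: 7.

7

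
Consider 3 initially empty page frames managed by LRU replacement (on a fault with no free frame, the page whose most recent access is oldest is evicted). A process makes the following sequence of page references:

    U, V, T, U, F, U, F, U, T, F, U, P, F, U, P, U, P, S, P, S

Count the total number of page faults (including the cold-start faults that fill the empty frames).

6

U → fault, frames {U}
V → fault, frames {U,V}
T → fault, frames {U,V,T}
U → hit
F → fault, evict V, frames {T,U,F}
U → hit
F → hit
U → hit
T → hit
F → hit
U → hit
P → fault, evict T, frames {F,U,P}
F → hit
U → hit
P → hit
U → hit
P → hit
S → fault, evict F, frames {U,P,S}
P → hit
S → hit
Page faults: 6.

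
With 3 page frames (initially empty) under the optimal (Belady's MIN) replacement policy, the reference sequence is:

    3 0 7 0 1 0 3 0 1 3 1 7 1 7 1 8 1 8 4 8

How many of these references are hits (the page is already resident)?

3 → miss, frames [3]
0 → miss, frames [3, 0]
7 → miss, frames [3, 0, 7]
0 → hit
1 → miss, evict 7, frames [3, 0, 1]
0 → hit
3 → hit
0 → hit
1 → hit
3 → hit
1 → hit
7 → miss, evict 0, frames [3, 1, 7]
1 → hit
7 → hit
1 → hit
8 → miss, evict 7, frames [3, 1, 8]
1 → hit
8 → hit
4 → miss, evict 1, frames [3, 8, 4]
8 → hit
Hits: 13.

13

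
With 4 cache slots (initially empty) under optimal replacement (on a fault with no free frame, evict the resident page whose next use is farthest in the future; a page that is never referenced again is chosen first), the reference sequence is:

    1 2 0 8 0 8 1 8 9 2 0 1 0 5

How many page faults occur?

6

1: miss, frames (1)
2: miss, frames (1 2)
0: miss, frames (1 2 0)
8: miss, frames (1 2 0 8)
0: hit
8: hit
1: hit
8: hit
9: miss, evict 8, frames (1 2 0 9)
2: hit
0: hit
1: hit
0: hit
5: miss, evict 9, frames (1 2 0 5)
Page faults: 6.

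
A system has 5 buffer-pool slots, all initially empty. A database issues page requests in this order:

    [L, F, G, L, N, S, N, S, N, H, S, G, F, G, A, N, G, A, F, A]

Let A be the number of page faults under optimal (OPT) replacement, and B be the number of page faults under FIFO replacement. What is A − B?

-1

Under OPT: F F F . F F . . . F . . . . F . . . . . → 7 faults.
Under FIFO: F F F . F F . . . F . . . . F . . . F . → 8 faults.
A − B = 7 − 8 = -1.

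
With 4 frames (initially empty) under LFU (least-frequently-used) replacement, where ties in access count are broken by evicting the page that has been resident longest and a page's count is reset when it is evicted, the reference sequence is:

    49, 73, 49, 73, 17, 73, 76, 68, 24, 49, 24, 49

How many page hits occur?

6

49: miss, frames {49}
73: miss, frames {49,73}
49: hit
73: hit
17: miss, frames {49,73,17}
73: hit
76: miss, frames {49,73,17,76}
68: miss, evict 17, frames {49,73,76,68}
24: miss, evict 76, frames {49,73,68,24}
49: hit
24: hit
49: hit
Hits: 6.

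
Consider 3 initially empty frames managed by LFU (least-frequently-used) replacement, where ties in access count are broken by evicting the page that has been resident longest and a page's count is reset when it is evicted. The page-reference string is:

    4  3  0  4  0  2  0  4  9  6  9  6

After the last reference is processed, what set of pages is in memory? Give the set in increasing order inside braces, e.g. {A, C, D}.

4: fault, frames (4)
3: fault, frames (4 3)
0: fault, frames (4 3 0)
4: hit
0: hit
2: fault, evict 3, frames (4 0 2)
0: hit
4: hit
9: fault, evict 2, frames (4 0 9)
6: fault, evict 9, frames (4 0 6)
9: fault, evict 6, frames (4 0 9)
6: fault, evict 9, frames (4 0 6)

{0, 4, 6}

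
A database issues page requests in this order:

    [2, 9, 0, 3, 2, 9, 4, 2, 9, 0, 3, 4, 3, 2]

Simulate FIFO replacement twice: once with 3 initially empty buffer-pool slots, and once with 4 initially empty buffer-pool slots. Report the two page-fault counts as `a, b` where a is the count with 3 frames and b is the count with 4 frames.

10, 11

3 frames: F F F F F F F . . F F . . F → 10 faults.
4 frames: F F F F . . F F F F F F . F → 11 faults.
11 > 10: adding a frame increased faults — Belady's anomaly.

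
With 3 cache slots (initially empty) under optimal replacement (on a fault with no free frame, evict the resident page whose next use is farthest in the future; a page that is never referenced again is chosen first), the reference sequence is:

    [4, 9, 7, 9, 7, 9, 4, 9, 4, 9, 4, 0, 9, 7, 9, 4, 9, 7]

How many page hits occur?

4: fault, frames {4}
9: fault, frames {4,9}
7: fault, frames {4,9,7}
9: hit
7: hit
9: hit
4: hit
9: hit
4: hit
9: hit
4: hit
0: fault, evict 4, frames {9,7,0}
9: hit
7: hit
9: hit
4: fault, evict 0, frames {9,7,4}
9: hit
7: hit
Hits: 13.

13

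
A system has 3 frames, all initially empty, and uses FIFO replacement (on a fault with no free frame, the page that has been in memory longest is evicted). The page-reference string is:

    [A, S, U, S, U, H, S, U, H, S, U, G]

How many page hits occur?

7

A -> fault, frames [A]
S -> fault, frames [A, S]
U -> fault, frames [A, S, U]
S -> hit
U -> hit
H -> fault, evict A, frames [S, U, H]
S -> hit
U -> hit
H -> hit
S -> hit
U -> hit
G -> fault, evict S, frames [U, H, G]
Hits: 7.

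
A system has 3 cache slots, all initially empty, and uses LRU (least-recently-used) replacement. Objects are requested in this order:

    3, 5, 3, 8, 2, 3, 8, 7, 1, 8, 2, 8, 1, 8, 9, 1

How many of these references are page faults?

8

3 -> miss, frames [3]
5 -> miss, frames [3, 5]
3 -> hit
8 -> miss, frames [5, 3, 8]
2 -> miss, evict 5, frames [3, 8, 2]
3 -> hit
8 -> hit
7 -> miss, evict 2, frames [3, 8, 7]
1 -> miss, evict 3, frames [8, 7, 1]
8 -> hit
2 -> miss, evict 7, frames [1, 8, 2]
8 -> hit
1 -> hit
8 -> hit
9 -> miss, evict 2, frames [1, 8, 9]
1 -> hit
Page faults: 8.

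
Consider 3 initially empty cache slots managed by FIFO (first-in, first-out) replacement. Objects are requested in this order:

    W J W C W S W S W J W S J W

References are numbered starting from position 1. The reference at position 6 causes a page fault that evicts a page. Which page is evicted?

W

pos 1: W → miss, frames {W}
pos 2: J → miss, frames {W,J}
pos 3: W → hit
pos 4: C → miss, frames {W,J,C}
pos 5: W → hit
pos 6: S → miss, evict W, frames {J,C,S}
At position 6, page W is evicted.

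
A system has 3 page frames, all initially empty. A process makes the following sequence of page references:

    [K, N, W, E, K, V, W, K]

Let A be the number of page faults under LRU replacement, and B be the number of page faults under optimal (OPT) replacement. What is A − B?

Under LRU: F F F F F F F . → 7 faults.
Under OPT: F F F F . F . . → 5 faults.
A − B = 7 − 5 = 2.

2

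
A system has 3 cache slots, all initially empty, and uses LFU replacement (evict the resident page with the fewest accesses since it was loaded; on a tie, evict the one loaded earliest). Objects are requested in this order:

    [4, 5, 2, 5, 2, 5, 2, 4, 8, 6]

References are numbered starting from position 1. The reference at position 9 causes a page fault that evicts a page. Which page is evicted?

4

pos 1: 4 -> miss, frames (4)
pos 2: 5 -> miss, frames (4 5)
pos 3: 2 -> miss, frames (4 5 2)
pos 4: 5 -> hit
pos 5: 2 -> hit
pos 6: 5 -> hit
pos 7: 2 -> hit
pos 8: 4 -> hit
pos 9: 8 -> miss, evict 4, frames (5 2 8)
At position 9, page 4 is evicted.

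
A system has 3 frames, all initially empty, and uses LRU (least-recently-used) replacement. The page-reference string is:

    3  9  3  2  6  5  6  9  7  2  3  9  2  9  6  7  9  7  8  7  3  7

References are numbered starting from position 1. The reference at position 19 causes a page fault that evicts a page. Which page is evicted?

6

pos 1: 3: miss, frames (3)
pos 2: 9: miss, frames (3 9)
pos 3: 3: hit
pos 4: 2: miss, frames (9 3 2)
pos 5: 6: miss, evict 9, frames (3 2 6)
pos 6: 5: miss, evict 3, frames (2 6 5)
pos 7: 6: hit
pos 8: 9: miss, evict 2, frames (5 6 9)
pos 9: 7: miss, evict 5, frames (6 9 7)
pos 10: 2: miss, evict 6, frames (9 7 2)
pos 11: 3: miss, evict 9, frames (7 2 3)
pos 12: 9: miss, evict 7, frames (2 3 9)
pos 13: 2: hit
pos 14: 9: hit
pos 15: 6: miss, evict 3, frames (2 9 6)
pos 16: 7: miss, evict 2, frames (9 6 7)
pos 17: 9: hit
pos 18: 7: hit
pos 19: 8: miss, evict 6, frames (9 7 8)
At position 19, page 6 is evicted.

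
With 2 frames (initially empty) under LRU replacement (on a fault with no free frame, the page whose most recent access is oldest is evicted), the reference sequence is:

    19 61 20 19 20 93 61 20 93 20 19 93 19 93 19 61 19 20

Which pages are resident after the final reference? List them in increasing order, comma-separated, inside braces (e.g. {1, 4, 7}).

{19, 20}

19 → fault, frames (19)
61 → fault, frames (19 61)
20 → fault, evict 19, frames (61 20)
19 → fault, evict 61, frames (20 19)
20 → hit
93 → fault, evict 19, frames (20 93)
61 → fault, evict 20, frames (93 61)
20 → fault, evict 93, frames (61 20)
93 → fault, evict 61, frames (20 93)
20 → hit
19 → fault, evict 93, frames (20 19)
93 → fault, evict 20, frames (19 93)
19 → hit
93 → hit
19 → hit
61 → fault, evict 93, frames (19 61)
19 → hit
20 → fault, evict 61, frames (19 20)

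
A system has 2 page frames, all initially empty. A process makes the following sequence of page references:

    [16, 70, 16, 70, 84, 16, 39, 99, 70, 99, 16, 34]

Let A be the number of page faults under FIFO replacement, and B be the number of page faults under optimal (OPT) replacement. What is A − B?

1

Under FIFO: F F . . F F F F F . F F → 9 faults.
Under OPT: F F . . F . F F F . F F → 8 faults.
A − B = 9 − 8 = 1.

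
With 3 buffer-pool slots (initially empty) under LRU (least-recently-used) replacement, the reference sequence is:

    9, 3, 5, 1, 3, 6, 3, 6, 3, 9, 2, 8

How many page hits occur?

9: fault, frames [9]
3: fault, frames [9, 3]
5: fault, frames [9, 3, 5]
1: fault, evict 9, frames [3, 5, 1]
3: hit
6: fault, evict 5, frames [1, 3, 6]
3: hit
6: hit
3: hit
9: fault, evict 1, frames [6, 3, 9]
2: fault, evict 6, frames [3, 9, 2]
8: fault, evict 3, frames [9, 2, 8]
Hits: 4.

4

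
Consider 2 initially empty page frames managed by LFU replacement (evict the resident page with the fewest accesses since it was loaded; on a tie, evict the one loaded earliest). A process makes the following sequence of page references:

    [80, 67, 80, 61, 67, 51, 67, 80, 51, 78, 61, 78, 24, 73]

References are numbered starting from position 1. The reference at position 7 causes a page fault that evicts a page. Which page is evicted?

51

pos 1: 80 → miss, frames {80}
pos 2: 67 → miss, frames {80,67}
pos 3: 80 → hit
pos 4: 61 → miss, evict 67, frames {80,61}
pos 5: 67 → miss, evict 61, frames {80,67}
pos 6: 51 → miss, evict 67, frames {80,51}
pos 7: 67 → miss, evict 51, frames {80,67}
At position 7, page 51 is evicted.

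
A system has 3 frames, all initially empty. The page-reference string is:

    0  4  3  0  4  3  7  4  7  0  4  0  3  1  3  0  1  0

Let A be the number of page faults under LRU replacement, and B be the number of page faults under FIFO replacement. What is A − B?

-2

Under LRU: F F F . . . F . . F . . F F . . . . → 7 faults.
Under FIFO: F F F . . . F . . F F . F F . F . . → 9 faults.
A − B = 7 − 9 = -2.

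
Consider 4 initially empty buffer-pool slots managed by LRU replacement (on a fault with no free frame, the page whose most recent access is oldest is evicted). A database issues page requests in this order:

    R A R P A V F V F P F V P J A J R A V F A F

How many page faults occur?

10

R -> fault, frames {R}
A -> fault, frames {R,A}
R -> hit
P -> fault, frames {A,R,P}
A -> hit
V -> fault, frames {R,P,A,V}
F -> fault, evict R, frames {P,A,V,F}
V -> hit
F -> hit
P -> hit
F -> hit
V -> hit
P -> hit
J -> fault, evict A, frames {F,V,P,J}
A -> fault, evict F, frames {V,P,J,A}
J -> hit
R -> fault, evict V, frames {P,A,J,R}
A -> hit
V -> fault, evict P, frames {J,R,A,V}
F -> fault, evict J, frames {R,A,V,F}
A -> hit
F -> hit
Page faults: 10.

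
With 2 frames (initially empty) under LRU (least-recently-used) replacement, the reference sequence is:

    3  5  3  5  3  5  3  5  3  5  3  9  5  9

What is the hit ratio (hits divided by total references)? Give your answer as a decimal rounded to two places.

0.71

3 → fault, frames (3)
5 → fault, frames (3 5)
3 → hit
5 → hit
3 → hit
5 → hit
3 → hit
5 → hit
3 → hit
5 → hit
3 → hit
9 → fault, evict 5, frames (3 9)
5 → fault, evict 3, frames (9 5)
9 → hit
Hits: 10 of 14 references → 10/14 = 0.7143.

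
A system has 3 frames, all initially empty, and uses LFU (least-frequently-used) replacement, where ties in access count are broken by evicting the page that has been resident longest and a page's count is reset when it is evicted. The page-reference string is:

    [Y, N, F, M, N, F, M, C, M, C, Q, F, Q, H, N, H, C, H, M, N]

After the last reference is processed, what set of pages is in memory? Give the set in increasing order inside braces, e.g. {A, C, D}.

Y -> miss, frames {Y}
N -> miss, frames {Y,N}
F -> miss, frames {Y,N,F}
M -> miss, evict Y, frames {N,F,M}
N -> hit
F -> hit
M -> hit
C -> miss, evict N, frames {F,M,C}
M -> hit
C -> hit
Q -> miss, evict F, frames {M,C,Q}
F -> miss, evict Q, frames {M,C,F}
Q -> miss, evict F, frames {M,C,Q}
H -> miss, evict Q, frames {M,C,H}
N -> miss, evict H, frames {M,C,N}
H -> miss, evict N, frames {M,C,H}
C -> hit
H -> hit
M -> hit
N -> miss, evict H, frames {M,C,N}

{C, M, N}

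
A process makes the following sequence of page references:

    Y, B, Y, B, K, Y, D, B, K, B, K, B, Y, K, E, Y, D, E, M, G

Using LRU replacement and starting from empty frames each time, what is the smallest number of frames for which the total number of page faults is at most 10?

4

f=1: 20 faults
f=2: 15 faults
f=3: 11 faults
f=4: 8 faults
f=5: 7 faults
f=6: 7 faults
f=7: 7 faults
Smallest f with faults ≤ 10 is 4.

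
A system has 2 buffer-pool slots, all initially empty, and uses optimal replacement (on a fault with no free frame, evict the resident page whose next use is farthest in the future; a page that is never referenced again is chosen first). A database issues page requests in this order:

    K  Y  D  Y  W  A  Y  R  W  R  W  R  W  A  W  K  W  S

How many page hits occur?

8

K → miss, frames (K)
Y → miss, frames (K Y)
D → miss, evict K, frames (Y D)
Y → hit
W → miss, evict D, frames (Y W)
A → miss, evict W, frames (Y A)
Y → hit
R → miss, evict Y, frames (A R)
W → miss, evict A, frames (R W)
R → hit
W → hit
R → hit
W → hit
A → miss, evict R, frames (W A)
W → hit
K → miss, evict A, frames (W K)
W → hit
S → miss, evict K, frames (W S)
Hits: 8.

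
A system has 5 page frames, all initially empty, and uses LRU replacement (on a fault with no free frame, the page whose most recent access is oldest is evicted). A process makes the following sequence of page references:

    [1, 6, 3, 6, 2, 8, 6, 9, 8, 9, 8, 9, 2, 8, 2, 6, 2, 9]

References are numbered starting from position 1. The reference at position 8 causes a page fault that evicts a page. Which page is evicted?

1

pos 1: 1: miss, frames [1]
pos 2: 6: miss, frames [1, 6]
pos 3: 3: miss, frames [1, 6, 3]
pos 4: 6: hit
pos 5: 2: miss, frames [1, 3, 6, 2]
pos 6: 8: miss, frames [1, 3, 6, 2, 8]
pos 7: 6: hit
pos 8: 9: miss, evict 1, frames [3, 2, 8, 6, 9]
At position 8, page 1 is evicted.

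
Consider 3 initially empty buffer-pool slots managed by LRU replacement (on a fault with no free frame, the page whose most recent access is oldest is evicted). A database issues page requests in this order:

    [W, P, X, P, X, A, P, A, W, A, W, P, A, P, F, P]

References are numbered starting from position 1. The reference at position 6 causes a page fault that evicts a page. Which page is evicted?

W

pos 1: W: fault, frames [W]
pos 2: P: fault, frames [W, P]
pos 3: X: fault, frames [W, P, X]
pos 4: P: hit
pos 5: X: hit
pos 6: A: fault, evict W, frames [P, X, A]
At position 6, page W is evicted.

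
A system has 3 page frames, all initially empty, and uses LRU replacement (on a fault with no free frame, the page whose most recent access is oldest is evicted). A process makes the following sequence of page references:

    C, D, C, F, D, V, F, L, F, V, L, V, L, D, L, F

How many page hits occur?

9

C → fault, frames {C}
D → fault, frames {C,D}
C → hit
F → fault, frames {D,C,F}
D → hit
V → fault, evict C, frames {F,D,V}
F → hit
L → fault, evict D, frames {V,F,L}
F → hit
V → hit
L → hit
V → hit
L → hit
D → fault, evict F, frames {V,L,D}
L → hit
F → fault, evict V, frames {D,L,F}
Hits: 9.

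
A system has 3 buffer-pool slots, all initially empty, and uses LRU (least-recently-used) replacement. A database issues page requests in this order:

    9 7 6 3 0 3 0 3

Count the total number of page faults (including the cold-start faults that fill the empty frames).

9 → miss, frames [9]
7 → miss, frames [9, 7]
6 → miss, frames [9, 7, 6]
3 → miss, evict 9, frames [7, 6, 3]
0 → miss, evict 7, frames [6, 3, 0]
3 → hit
0 → hit
3 → hit
Page faults: 5.

5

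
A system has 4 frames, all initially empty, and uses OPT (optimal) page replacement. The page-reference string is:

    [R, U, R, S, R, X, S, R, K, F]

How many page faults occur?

R -> miss, frames (R)
U -> miss, frames (R U)
R -> hit
S -> miss, frames (R U S)
R -> hit
X -> miss, frames (R U S X)
S -> hit
R -> hit
K -> miss, evict X, frames (R U S K)
F -> miss, evict K, frames (R U S F)
Page faults: 6.

6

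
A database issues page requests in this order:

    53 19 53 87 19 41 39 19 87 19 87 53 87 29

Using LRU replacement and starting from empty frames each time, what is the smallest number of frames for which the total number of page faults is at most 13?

f=1: 14 faults
f=2: 10 faults
f=3: 8 faults
f=4: 7 faults
f=5: 6 faults
f=6: 6 faults
Smallest f with faults ≤ 13 is 2.

2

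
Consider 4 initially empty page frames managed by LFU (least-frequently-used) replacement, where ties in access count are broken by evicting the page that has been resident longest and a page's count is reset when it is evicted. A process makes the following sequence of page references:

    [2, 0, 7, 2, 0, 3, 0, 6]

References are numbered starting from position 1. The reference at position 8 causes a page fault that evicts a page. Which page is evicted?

7

pos 1: 2: miss, frames [2]
pos 2: 0: miss, frames [2, 0]
pos 3: 7: miss, frames [2, 0, 7]
pos 4: 2: hit
pos 5: 0: hit
pos 6: 3: miss, frames [2, 0, 7, 3]
pos 7: 0: hit
pos 8: 6: miss, evict 7, frames [2, 0, 3, 6]
At position 8, page 7 is evicted.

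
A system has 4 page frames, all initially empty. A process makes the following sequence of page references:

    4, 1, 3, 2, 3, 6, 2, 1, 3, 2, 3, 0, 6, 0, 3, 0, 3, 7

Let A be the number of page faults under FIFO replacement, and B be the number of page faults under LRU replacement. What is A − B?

-1

Under FIFO: F F F F . F . . . . . F . . . . . F → 7 faults.
Under LRU: F F F F . F . . . . . F F . . . . F → 8 faults.
A − B = 7 − 8 = -1.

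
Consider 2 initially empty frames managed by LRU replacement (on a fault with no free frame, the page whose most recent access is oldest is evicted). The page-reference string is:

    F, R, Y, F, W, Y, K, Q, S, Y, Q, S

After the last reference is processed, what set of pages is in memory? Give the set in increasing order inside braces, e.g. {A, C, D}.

{Q, S}

F: miss, frames [F]
R: miss, frames [F, R]
Y: miss, evict F, frames [R, Y]
F: miss, evict R, frames [Y, F]
W: miss, evict Y, frames [F, W]
Y: miss, evict F, frames [W, Y]
K: miss, evict W, frames [Y, K]
Q: miss, evict Y, frames [K, Q]
S: miss, evict K, frames [Q, S]
Y: miss, evict Q, frames [S, Y]
Q: miss, evict S, frames [Y, Q]
S: miss, evict Y, frames [Q, S]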